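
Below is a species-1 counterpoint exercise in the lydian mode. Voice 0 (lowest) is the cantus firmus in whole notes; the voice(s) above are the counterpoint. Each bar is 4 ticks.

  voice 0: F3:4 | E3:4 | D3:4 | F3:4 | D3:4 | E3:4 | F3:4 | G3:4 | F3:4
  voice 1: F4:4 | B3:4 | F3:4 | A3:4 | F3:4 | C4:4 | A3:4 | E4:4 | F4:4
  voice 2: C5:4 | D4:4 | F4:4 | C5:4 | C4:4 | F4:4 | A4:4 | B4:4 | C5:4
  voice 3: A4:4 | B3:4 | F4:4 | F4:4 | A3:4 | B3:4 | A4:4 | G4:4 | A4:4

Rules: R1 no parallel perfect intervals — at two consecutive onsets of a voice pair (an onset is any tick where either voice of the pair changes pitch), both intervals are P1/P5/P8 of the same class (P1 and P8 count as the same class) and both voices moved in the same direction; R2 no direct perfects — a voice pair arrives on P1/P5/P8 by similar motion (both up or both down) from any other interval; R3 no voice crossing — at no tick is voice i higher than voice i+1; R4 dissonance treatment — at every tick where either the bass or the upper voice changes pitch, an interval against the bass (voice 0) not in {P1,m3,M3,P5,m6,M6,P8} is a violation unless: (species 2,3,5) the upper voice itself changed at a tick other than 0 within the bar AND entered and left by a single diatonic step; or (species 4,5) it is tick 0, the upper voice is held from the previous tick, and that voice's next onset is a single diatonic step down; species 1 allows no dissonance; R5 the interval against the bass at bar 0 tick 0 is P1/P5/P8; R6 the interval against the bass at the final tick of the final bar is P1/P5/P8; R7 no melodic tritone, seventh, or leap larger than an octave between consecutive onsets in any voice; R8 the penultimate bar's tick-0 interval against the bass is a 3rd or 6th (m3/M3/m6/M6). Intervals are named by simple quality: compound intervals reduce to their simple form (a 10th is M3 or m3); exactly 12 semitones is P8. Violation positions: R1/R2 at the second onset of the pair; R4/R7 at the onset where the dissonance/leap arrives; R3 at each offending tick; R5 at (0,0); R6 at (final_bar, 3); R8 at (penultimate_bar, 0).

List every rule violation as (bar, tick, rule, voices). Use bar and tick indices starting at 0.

(0, 0, R3, (2, 3))
(0, 0, R5, (0, 3))
(0, 1, R3, (2, 3))
(0, 2, R3, (2, 3))
(0, 3, R3, (2, 3))
(1, 0, R2, (0, 1))
(1, 0, R2, (0, 3))
(1, 0, R2, (1, 3))
(1, 0, R3, (2, 3))
(1, 0, R4, (0, 2))
(1, 0, R7, (1,))
(1, 0, R7, (2,))
(1, 0, R7, (3,))
(1, 1, R3, (2, 3))
(1, 2, R3, (2, 3))
(1, 3, R3, (2, 3))
(2, 0, R2, (2, 3))
(2, 0, R7, (1,))
(2, 0, R7, (3,))
(3, 0, R2, (0, 2))
(3, 0, R3, (2, 3))
(3, 1, R3, (2, 3))
(3, 2, R3, (2, 3))
(3, 3, R3, (2, 3))
(4, 0, R2, (0, 3))
(4, 0, R2, (1, 2))
(4, 0, R3, (2, 3))
(4, 0, R4, (0, 2))
(4, 1, R3, (2, 3))
(4, 2, R3, (2, 3))
(4, 3, R3, (2, 3))
(5, 0, R1, (0, 3))
(5, 0, R3, (2, 3))
(5, 0, R4, (0, 2))
(5, 1, R3, (2, 3))
(5, 2, R3, (2, 3))
(5, 3, R3, (2, 3))
(6, 0, R2, (2, 3))
(6, 0, R7, (3,))
(7, 0, R2, (1, 2))
(7, 0, R3, (2, 3))
(7, 0, R8, (0, 3))
(7, 1, R3, (2, 3))
(7, 2, R3, (2, 3))
(7, 3, R3, (2, 3))
(8, 0, R1, (1, 2))
(8, 0, R3, (2, 3))
(8, 1, R3, (2, 3))
(8, 2, R3, (2, 3))
(8, 3, R3, (2, 3))
(8, 3, R6, (0, 3))

bar 0: v0=F3 v1=F4 v2=C5 v3=A4 downbeat M3
bar 1: v0=E3 v1=B3 v2=D4 v3=B3 downbeat P5
bar 2: v0=D3 v1=F3 v2=F4 v3=F4 downbeat m3
bar 3: v0=F3 v1=A3 v2=C5 v3=F4 downbeat P8
bar 4: v0=D3 v1=F3 v2=C4 v3=A3 downbeat P5
bar 5: v0=E3 v1=C4 v2=F4 v3=B3 downbeat P5
bar 6: v0=F3 v1=A3 v2=A4 v3=A4 downbeat M3
bar 7: v0=G3 v1=E4 v2=B4 v3=G4 downbeat P8
bar 8: v0=F3 v1=F4 v2=C5 v3=A4 downbeat M3
  -> R3 @ bar 0 tick 0 v(2, 3): C5 above A4
  -> R5 @ bar 0 tick 0 v(0, 3): opens on M3
  -> R3 @ bar 0 tick 1 v(2, 3): C5 above A4
  -> R3 @ bar 0 tick 2 v(2, 3): C5 above A4
  -> R3 @ bar 0 tick 3 v(2, 3): C5 above A4
  -> R2 @ bar 1 tick 0 v(0, 1): F3/F4 P8 -> E3/B3 P5 similar
  -> R2 @ bar 1 tick 0 v(0, 3): F3/A4 M3 -> E3/B3 P5 similar
  -> R2 @ bar 1 tick 0 v(1, 3): F4/A4 M3 -> B3/B3 P1 similar
  -> R3 @ bar 1 tick 0 v(2, 3): D4 above B3
  -> R4 @ bar 1 tick 0 v(0, 2): E3/D4 m7 untreated
  -> R7 @ bar 1 tick 0 v(1,): F4->B3 leap 6st
  -> R7 @ bar 1 tick 0 v(2,): C5->D4 leap 10st
  -> R7 @ bar 1 tick 0 v(3,): A4->B3 leap 10st
  -> R3 @ bar 1 tick 1 v(2, 3): D4 above B3
  -> R3 @ bar 1 tick 2 v(2, 3): D4 above B3
  -> R3 @ bar 1 tick 3 v(2, 3): D4 above B3
  -> R2 @ bar 2 tick 0 v(2, 3): D4/B3 m3 -> F4/F4 P1 similar
  -> R7 @ bar 2 tick 0 v(1,): B3->F3 leap 6st
  -> R7 @ bar 2 tick 0 v(3,): B3->F4 leap 6st
  -> R2 @ bar 3 tick 0 v(0, 2): D3/F4 m3 -> F3/C5 P5 similar
  -> R3 @ bar 3 tick 0 v(2, 3): C5 above F4
  -> R3 @ bar 3 tick 1 v(2, 3): C5 above F4
  -> R3 @ bar 3 tick 2 v(2, 3): C5 above F4
  -> R3 @ bar 3 tick 3 v(2, 3): C5 above F4
  -> R2 @ bar 4 tick 0 v(0, 3): F3/F4 P8 -> D3/A3 P5 similar
  -> R2 @ bar 4 tick 0 v(1, 2): A3/C5 m3 -> F3/C4 P5 similar
  -> R3 @ bar 4 tick 0 v(2, 3): C4 above A3
  -> R4 @ bar 4 tick 0 v(0, 2): D3/C4 m7 untreated
  -> R3 @ bar 4 tick 1 v(2, 3): C4 above A3
  -> R3 @ bar 4 tick 2 v(2, 3): C4 above A3
  -> R3 @ bar 4 tick 3 v(2, 3): C4 above A3
  -> R1 @ bar 5 tick 0 v(0, 3): D3/A3 P5 -> E3/B3 P5 similar
  -> R3 @ bar 5 tick 0 v(2, 3): F4 above B3
  -> R4 @ bar 5 tick 0 v(0, 2): E3/F4 m2 untreated
  -> R3 @ bar 5 tick 1 v(2, 3): F4 above B3
  -> R3 @ bar 5 tick 2 v(2, 3): F4 above B3
  -> R3 @ bar 5 tick 3 v(2, 3): F4 above B3
  -> R2 @ bar 6 tick 0 v(2, 3): F4/B3 TT -> A4/A4 P1 similar
  -> R7 @ bar 6 tick 0 v(3,): B3->A4 leap 10st
  -> R2 @ bar 7 tick 0 v(1, 2): A3/A4 P8 -> E4/B4 P5 similar
  -> R3 @ bar 7 tick 0 v(2, 3): B4 above G4
  -> R8 @ bar 7 tick 0 v(0, 3): penult P8 not 3rd/6th
  -> R3 @ bar 7 tick 1 v(2, 3): B4 above G4
  -> R3 @ bar 7 tick 2 v(2, 3): B4 above G4
  -> R3 @ bar 7 tick 3 v(2, 3): B4 above G4
  -> R1 @ bar 8 tick 0 v(1, 2): E4/B4 P5 -> F4/C5 P5 similar
  -> R3 @ bar 8 tick 0 v(2, 3): C5 above A4
  -> R3 @ bar 8 tick 1 v(2, 3): C5 above A4
  -> R3 @ bar 8 tick 2 v(2, 3): C5 above A4
  -> R3 @ bar 8 tick 3 v(2, 3): C5 above A4
  -> R6 @ bar 8 tick 3 v(0, 3): closes on M3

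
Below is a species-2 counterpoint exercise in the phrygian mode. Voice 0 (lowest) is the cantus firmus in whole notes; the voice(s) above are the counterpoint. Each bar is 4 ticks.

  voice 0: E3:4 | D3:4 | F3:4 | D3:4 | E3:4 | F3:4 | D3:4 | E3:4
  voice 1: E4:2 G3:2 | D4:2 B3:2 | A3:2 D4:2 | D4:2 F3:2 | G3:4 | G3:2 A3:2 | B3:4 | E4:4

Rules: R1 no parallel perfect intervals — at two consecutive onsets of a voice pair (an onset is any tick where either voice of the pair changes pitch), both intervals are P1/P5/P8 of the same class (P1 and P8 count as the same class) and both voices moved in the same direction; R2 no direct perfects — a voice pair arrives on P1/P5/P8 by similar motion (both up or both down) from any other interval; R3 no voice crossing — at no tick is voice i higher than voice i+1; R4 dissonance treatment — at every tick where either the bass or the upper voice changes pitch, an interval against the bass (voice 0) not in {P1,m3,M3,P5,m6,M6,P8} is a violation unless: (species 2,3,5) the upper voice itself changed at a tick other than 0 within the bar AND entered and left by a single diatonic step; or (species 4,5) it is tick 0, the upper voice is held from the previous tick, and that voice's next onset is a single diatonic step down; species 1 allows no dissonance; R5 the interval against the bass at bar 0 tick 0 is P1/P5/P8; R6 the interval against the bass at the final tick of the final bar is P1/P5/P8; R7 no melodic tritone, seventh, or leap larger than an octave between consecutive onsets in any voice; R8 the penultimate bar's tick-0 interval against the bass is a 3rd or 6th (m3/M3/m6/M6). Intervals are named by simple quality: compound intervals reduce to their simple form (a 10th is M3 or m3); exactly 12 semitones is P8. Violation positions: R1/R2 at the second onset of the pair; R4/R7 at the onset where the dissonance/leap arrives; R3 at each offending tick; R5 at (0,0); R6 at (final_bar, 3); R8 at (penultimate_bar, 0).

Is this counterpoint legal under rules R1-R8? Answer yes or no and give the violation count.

bar 0: v0=E3 v1=E4 (P8)
bar 1: v0=D3 v1=D4 (P8)
bar 2: v0=F3 v1=A3 (M3)
bar 3: v0=D3 v1=D4 (P8)
bar 4: v0=E3 v1=G3 (m3)
bar 5: v0=F3 v1=G3 (M2)
bar 6: v0=D3 v1=B3 (M6)
bar 7: v0=E3 v1=E4 (P8)
  R4 @ bar5.0: F3/G3 M2 untreated
  R2 @ bar7.0: D3/B3 M6 -> E3/E4 P8 similar

No (2 violations)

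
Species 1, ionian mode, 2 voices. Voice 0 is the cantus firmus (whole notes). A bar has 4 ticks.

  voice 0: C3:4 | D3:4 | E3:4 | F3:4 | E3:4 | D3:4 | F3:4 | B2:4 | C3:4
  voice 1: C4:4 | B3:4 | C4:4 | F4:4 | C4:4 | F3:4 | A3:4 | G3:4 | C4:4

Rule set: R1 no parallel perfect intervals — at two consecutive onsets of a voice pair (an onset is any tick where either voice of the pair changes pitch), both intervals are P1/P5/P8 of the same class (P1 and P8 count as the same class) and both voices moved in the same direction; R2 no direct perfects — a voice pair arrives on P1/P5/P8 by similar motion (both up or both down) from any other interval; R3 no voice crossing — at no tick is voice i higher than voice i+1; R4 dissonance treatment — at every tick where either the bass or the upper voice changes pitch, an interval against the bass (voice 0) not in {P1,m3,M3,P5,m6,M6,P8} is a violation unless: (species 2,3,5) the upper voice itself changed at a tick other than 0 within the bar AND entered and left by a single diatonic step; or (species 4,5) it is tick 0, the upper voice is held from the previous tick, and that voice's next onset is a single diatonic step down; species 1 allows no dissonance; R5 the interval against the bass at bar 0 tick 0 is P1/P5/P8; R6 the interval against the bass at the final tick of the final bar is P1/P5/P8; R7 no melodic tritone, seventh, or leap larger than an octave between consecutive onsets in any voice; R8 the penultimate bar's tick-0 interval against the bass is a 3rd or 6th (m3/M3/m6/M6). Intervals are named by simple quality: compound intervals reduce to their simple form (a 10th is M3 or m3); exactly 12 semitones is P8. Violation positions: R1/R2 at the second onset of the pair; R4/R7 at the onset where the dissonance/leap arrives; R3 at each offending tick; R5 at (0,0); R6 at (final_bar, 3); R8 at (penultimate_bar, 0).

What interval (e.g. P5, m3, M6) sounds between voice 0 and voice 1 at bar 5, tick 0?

m3

voice 0=D3 voice 1=F3 -> m3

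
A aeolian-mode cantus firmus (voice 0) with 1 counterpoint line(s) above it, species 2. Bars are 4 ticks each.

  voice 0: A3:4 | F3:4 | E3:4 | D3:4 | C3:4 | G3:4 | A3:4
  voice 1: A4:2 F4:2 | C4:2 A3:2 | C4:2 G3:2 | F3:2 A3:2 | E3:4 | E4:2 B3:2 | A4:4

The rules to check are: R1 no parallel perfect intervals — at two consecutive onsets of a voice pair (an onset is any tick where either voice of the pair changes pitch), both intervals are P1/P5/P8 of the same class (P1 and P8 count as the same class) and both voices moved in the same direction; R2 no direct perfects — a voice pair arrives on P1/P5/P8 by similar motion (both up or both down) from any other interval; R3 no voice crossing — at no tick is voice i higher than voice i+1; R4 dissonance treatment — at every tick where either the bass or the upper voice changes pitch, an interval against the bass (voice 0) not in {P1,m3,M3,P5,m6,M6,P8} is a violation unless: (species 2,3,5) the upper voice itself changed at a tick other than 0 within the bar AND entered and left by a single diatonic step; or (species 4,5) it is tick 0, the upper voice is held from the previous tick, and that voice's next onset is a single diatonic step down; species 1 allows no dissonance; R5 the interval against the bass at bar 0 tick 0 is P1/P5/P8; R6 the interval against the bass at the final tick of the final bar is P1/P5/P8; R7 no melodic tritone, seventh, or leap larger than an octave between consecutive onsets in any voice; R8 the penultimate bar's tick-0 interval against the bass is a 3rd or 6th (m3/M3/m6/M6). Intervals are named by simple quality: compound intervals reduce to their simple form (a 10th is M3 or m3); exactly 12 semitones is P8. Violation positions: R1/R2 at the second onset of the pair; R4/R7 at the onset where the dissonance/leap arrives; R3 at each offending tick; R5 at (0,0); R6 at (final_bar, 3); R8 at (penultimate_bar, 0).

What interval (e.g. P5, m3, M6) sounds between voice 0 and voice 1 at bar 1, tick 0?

P5

voice 0=F3 voice 1=C4 -> P5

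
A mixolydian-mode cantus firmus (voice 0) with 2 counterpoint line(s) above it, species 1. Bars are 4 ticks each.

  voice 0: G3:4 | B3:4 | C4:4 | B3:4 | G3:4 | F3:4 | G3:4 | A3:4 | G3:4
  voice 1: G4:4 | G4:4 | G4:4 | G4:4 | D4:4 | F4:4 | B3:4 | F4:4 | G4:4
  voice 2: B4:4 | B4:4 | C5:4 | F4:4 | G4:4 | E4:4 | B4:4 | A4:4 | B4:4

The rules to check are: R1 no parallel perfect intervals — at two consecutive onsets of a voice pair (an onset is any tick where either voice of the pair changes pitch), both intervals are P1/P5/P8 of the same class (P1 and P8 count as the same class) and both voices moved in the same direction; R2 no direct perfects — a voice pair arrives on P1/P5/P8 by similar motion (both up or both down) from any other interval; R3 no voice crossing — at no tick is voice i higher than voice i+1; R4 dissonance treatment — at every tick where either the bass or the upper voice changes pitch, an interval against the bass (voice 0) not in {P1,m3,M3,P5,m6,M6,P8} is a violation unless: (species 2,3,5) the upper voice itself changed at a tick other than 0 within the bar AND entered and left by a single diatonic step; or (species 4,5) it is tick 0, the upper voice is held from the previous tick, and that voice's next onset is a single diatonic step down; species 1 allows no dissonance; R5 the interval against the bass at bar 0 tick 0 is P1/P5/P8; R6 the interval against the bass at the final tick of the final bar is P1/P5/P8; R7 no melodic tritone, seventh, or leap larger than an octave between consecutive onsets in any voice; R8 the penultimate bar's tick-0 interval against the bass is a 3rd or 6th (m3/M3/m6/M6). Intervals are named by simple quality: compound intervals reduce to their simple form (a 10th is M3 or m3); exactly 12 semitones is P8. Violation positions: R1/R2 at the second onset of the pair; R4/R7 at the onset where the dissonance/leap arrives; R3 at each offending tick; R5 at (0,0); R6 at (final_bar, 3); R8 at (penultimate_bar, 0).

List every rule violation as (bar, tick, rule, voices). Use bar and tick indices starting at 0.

bar 0: v0=G3 v1=G4 v2=B4 downbeat M3
bar 1: v0=B3 v1=G4 v2=B4 downbeat P8
bar 2: v0=C4 v1=G4 v2=C5 downbeat P8
bar 3: v0=B3 v1=G4 v2=F4 downbeat TT
bar 4: v0=G3 v1=D4 v2=G4 downbeat P8
bar 5: v0=F3 v1=F4 v2=E4 downbeat M7
bar 6: v0=G3 v1=B3 v2=B4 downbeat M3
bar 7: v0=A3 v1=F4 v2=A4 downbeat P8
bar 8: v0=G3 v1=G4 v2=B4 downbeat M3
  -> R5 @ bar 0 tick 0 v(0, 2): opens on M3
  -> R1 @ bar 2 tick 0 v(0, 2): B3/B4 P8 -> C4/C5 P8 similar
  -> R3 @ bar 3 tick 0 v(1, 2): G4 above F4
  -> R4 @ bar 3 tick 0 v(0, 2): B3/F4 TT untreated
  -> R3 @ bar 3 tick 1 v(1, 2): G4 above F4
  -> R3 @ bar 3 tick 2 v(1, 2): G4 above F4
  -> R3 @ bar 3 tick 3 v(1, 2): G4 above F4
  -> R2 @ bar 4 tick 0 v(0, 1): B3/G4 m6 -> G3/D4 P5 similar
  -> R3 @ bar 5 tick 0 v(1, 2): F4 above E4
  -> R4 @ bar 5 tick 0 v(0, 2): F3/E4 M7 untreated
  -> R3 @ bar 5 tick 1 v(1, 2): F4 above E4
  -> R3 @ bar 5 tick 2 v(1, 2): F4 above E4
  -> R3 @ bar 5 tick 3 v(1, 2): F4 above E4
  -> R7 @ bar 6 tick 0 v(1,): F4->B3 leap 6st
  -> R7 @ bar 7 tick 0 v(1,): B3->F4 leap 6st
  -> R8 @ bar 7 tick 0 v(0, 2): penult P8 not 3rd/6th
  -> R6 @ bar 8 tick 3 v(0, 2): closes on M3

(0, 0, R5, (0, 2))
(2, 0, R1, (0, 2))
(3, 0, R3, (1, 2))
(3, 0, R4, (0, 2))
(3, 1, R3, (1, 2))
(3, 2, R3, (1, 2))
(3, 3, R3, (1, 2))
(4, 0, R2, (0, 1))
(5, 0, R3, (1, 2))
(5, 0, R4, (0, 2))
(5, 1, R3, (1, 2))
(5, 2, R3, (1, 2))
(5, 3, R3, (1, 2))
(6, 0, R7, (1,))
(7, 0, R7, (1,))
(7, 0, R8, (0, 2))
(8, 3, R6, (0, 2))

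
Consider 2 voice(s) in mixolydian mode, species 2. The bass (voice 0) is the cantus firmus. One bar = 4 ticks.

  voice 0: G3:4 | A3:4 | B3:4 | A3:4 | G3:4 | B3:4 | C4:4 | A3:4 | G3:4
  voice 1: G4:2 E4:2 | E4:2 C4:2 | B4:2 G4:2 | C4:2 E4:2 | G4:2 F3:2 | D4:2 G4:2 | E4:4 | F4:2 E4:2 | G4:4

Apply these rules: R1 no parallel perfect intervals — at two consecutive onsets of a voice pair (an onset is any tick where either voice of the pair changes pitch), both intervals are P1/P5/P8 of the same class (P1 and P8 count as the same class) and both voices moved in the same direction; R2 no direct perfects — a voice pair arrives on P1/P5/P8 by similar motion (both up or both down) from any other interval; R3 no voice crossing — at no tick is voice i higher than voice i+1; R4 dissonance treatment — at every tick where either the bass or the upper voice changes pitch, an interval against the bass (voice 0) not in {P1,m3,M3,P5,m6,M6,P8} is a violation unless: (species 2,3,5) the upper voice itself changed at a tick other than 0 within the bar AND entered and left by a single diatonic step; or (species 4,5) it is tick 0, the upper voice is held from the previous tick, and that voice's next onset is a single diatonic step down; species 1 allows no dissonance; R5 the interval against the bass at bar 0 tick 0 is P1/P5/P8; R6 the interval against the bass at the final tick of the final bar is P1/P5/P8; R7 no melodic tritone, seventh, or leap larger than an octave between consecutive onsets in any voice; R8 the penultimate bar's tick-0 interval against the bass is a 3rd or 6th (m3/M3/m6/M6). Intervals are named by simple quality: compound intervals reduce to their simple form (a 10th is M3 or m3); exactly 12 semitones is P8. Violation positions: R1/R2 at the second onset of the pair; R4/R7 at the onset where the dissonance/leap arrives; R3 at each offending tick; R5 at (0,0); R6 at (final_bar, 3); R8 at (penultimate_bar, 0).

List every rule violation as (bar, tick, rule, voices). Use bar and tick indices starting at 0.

(2, 0, R2, (0, 1))
(2, 0, R7, (1,))
(4, 2, R3, (0, 1))
(4, 2, R4, (0, 1))
(4, 2, R7, (1,))
(4, 3, R3, (0, 1))

bar 0: v0=G3 v1=G4 downbeat P8
bar 1: v0=A3 v1=E4 downbeat P5
bar 2: v0=B3 v1=B4 downbeat P8
bar 3: v0=A3 v1=C4 downbeat m3
bar 4: v0=G3 v1=G4 downbeat P8
bar 5: v0=B3 v1=D4 downbeat m3
bar 6: v0=C4 v1=E4 downbeat M3
bar 7: v0=A3 v1=F4 downbeat m6
bar 8: v0=G3 v1=G4 downbeat P8
  -> R2 @ bar 2 tick 0 v(0, 1): A3/C4 m3 -> B3/B4 P8 similar
  -> R7 @ bar 2 tick 0 v(1,): C4->B4 leap 11st
  -> R3 @ bar 4 tick 2 v(0, 1): G3 above F3
  -> R4 @ bar 4 tick 2 v(0, 1): G3/F3 M2 untreated
  -> R7 @ bar 4 tick 2 v(1,): G4->F3 leap 14st
  -> R3 @ bar 4 tick 3 v(0, 1): G3 above F3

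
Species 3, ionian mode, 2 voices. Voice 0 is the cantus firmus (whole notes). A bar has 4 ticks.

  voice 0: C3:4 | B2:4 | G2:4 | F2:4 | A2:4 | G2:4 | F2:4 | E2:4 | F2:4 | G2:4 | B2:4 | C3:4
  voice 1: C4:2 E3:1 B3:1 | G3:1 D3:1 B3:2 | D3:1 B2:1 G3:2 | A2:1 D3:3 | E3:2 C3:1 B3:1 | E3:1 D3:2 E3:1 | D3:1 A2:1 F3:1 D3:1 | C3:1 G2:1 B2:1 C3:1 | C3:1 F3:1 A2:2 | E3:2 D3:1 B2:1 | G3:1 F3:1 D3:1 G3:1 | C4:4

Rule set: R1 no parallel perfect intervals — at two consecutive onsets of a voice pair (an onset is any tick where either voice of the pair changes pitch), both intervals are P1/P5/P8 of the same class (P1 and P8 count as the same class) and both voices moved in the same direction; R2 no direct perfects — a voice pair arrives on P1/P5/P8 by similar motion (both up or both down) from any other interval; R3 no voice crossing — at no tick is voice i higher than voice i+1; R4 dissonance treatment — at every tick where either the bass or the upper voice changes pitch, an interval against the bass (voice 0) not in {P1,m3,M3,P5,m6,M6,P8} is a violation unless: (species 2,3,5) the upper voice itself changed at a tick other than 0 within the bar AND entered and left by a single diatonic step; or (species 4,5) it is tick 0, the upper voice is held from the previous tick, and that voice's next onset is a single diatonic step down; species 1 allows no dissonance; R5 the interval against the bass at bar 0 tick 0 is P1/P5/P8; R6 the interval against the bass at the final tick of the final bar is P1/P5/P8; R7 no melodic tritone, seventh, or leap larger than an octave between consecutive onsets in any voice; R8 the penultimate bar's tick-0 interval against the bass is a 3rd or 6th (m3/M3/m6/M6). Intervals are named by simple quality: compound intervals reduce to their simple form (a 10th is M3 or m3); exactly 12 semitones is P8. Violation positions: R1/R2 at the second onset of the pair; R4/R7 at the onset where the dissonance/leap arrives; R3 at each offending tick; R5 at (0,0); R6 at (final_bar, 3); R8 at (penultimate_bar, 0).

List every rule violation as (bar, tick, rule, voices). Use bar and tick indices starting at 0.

(0, 3, R4, (0, 1))
(2, 0, R2, (0, 1))
(3, 0, R7, (1,))
(4, 0, R2, (0, 1))
(4, 3, R4, (0, 1))
(4, 3, R7, (1,))
(10, 1, R4, (0, 1))
(11, 0, R2, (0, 1))

bar 0: v0=C3 v1=C4 downbeat P8
bar 1: v0=B2 v1=G3 downbeat m6
bar 2: v0=G2 v1=D3 downbeat P5
bar 3: v0=F2 v1=A2 downbeat M3
bar 4: v0=A2 v1=E3 downbeat P5
bar 5: v0=G2 v1=E3 downbeat M6
bar 6: v0=F2 v1=D3 downbeat M6
bar 7: v0=E2 v1=C3 downbeat m6
bar 8: v0=F2 v1=C3 downbeat P5
bar 9: v0=G2 v1=E3 downbeat M6
bar 10: v0=B2 v1=G3 downbeat m6
bar 11: v0=C3 v1=C4 downbeat P8
  -> R4 @ bar 0 tick 3 v(0, 1): C3/B3 M7 untreated
  -> R2 @ bar 2 tick 0 v(0, 1): B2/B3 P8 -> G2/D3 P5 similar
  -> R7 @ bar 3 tick 0 v(1,): G3->A2 leap 10st
  -> R2 @ bar 4 tick 0 v(0, 1): F2/D3 M6 -> A2/E3 P5 similar
  -> R4 @ bar 4 tick 3 v(0, 1): A2/B3 M2 untreated
  -> R7 @ bar 4 tick 3 v(1,): C3->B3 leap 11st
  -> R4 @ bar 10 tick 1 v(0, 1): B2/F3 TT untreated
  -> R2 @ bar 11 tick 0 v(0, 1): B2/G3 m6 -> C3/C4 P8 similar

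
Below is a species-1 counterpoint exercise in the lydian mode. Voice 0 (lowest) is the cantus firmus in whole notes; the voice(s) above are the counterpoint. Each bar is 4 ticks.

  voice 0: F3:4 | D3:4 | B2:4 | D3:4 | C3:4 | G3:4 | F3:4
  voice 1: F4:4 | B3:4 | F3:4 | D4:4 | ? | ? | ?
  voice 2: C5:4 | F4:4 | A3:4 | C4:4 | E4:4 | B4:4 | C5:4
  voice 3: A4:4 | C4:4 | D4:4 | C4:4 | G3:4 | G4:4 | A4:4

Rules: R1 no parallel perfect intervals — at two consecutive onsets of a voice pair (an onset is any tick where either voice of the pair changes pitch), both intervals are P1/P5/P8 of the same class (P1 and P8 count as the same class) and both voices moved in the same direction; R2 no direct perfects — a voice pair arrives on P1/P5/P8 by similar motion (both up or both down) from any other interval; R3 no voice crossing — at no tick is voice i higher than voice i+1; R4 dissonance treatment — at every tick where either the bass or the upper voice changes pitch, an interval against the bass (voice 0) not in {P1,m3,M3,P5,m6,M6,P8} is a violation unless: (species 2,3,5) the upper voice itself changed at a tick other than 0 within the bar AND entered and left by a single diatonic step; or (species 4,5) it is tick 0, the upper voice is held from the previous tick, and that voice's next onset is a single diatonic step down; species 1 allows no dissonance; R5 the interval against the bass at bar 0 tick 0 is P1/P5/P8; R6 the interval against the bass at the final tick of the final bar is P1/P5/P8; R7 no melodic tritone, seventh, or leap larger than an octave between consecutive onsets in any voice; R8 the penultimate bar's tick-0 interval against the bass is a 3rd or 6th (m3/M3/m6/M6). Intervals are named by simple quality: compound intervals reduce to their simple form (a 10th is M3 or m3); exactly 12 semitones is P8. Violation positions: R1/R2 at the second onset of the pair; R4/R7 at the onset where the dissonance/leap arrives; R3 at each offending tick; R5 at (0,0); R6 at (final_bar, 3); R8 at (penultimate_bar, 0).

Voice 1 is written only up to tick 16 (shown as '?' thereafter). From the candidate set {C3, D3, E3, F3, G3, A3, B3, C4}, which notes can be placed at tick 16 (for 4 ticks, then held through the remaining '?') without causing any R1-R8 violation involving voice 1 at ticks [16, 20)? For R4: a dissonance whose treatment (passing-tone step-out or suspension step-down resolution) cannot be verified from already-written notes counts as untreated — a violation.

{A3}

C3: violates R1,R2,R7
D3: violates R4
E3: violates R7
F3: violates R4
G3: violates R2
A3: legal
B3: violates R4
C4: violates R1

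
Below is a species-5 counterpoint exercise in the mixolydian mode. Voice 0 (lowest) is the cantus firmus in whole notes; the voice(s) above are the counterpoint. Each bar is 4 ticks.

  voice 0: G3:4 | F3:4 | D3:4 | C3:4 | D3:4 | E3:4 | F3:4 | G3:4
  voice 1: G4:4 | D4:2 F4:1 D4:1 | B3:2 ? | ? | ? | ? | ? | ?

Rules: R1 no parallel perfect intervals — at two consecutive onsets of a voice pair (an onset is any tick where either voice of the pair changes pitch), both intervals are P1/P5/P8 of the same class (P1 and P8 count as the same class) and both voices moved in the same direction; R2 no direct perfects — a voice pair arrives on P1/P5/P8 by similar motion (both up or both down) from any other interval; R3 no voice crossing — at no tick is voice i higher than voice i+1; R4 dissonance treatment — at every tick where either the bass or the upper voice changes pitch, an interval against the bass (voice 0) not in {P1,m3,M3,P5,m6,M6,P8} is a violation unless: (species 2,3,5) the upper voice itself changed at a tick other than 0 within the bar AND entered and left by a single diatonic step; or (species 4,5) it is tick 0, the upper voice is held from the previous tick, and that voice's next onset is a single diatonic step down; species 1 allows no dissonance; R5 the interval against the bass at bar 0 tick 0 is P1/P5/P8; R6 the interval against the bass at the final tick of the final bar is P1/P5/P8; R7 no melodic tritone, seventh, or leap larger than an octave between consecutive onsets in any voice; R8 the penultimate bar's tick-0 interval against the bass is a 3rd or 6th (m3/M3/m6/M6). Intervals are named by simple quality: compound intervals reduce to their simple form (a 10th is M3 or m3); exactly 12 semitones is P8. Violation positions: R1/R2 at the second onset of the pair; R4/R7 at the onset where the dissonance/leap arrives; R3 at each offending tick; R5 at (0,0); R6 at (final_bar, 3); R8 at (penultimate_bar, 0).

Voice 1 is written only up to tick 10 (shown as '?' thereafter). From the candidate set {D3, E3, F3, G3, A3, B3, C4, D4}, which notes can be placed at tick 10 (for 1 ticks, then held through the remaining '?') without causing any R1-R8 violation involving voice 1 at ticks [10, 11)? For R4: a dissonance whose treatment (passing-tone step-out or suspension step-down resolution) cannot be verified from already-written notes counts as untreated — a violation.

{A3, B3, D3, D4}

D3: legal
E3: violates R4
F3: violates R7
G3: violates R4
A3: legal
B3: legal
C4: violates R4
D4: legal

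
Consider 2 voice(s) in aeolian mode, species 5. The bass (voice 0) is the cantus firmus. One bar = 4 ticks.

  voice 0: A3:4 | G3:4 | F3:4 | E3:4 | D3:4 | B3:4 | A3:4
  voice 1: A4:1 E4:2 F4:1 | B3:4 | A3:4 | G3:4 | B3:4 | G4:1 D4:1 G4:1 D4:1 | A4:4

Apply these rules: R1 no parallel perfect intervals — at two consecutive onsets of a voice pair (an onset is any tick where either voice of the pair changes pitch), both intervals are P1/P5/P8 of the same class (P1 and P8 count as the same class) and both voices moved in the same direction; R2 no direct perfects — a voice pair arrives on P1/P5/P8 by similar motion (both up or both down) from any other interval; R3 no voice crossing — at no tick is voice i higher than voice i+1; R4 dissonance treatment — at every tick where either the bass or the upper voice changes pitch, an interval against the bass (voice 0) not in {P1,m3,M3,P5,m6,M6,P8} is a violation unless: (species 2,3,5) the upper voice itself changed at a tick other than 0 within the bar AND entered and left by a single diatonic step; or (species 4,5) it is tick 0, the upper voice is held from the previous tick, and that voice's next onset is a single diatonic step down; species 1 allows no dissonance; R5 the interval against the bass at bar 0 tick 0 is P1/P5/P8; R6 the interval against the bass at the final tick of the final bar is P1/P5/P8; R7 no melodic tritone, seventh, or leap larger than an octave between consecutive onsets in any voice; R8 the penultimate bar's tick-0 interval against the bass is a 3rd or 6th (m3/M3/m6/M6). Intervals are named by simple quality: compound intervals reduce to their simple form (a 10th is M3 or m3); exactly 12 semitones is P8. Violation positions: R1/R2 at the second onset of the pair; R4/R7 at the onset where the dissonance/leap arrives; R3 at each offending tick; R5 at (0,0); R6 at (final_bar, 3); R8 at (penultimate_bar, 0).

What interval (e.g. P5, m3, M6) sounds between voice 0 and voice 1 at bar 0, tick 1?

voice 0=A3 voice 1=E4 -> P5

P5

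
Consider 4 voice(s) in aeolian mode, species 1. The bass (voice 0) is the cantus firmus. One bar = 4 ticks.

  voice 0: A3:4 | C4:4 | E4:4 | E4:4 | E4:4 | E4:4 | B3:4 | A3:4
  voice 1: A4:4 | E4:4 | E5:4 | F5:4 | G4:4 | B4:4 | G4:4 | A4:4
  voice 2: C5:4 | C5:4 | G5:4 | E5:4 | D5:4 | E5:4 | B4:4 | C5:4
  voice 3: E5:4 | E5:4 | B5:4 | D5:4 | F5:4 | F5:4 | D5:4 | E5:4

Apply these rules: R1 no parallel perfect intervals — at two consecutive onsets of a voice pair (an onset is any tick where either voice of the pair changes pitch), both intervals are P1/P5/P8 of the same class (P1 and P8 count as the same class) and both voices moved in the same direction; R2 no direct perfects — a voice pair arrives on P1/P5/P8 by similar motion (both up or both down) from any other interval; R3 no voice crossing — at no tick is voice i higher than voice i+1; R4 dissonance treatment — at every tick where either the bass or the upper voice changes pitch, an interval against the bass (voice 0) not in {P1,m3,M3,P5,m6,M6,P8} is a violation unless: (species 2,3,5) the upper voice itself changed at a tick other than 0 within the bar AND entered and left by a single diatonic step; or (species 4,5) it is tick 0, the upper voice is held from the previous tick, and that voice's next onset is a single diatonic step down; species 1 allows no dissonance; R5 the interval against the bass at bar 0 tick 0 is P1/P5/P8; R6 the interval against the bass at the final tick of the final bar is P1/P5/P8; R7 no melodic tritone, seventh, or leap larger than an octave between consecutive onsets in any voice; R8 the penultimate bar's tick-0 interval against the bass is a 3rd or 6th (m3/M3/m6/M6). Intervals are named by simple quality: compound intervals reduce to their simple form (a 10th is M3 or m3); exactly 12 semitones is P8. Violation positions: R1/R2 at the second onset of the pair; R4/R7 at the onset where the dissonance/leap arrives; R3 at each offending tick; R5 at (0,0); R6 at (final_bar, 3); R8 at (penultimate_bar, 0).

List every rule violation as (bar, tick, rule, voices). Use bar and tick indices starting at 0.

bar 0: v0=A3 v1=A4 v2=C5 v3=E5 downbeat P5
bar 1: v0=C4 v1=E4 v2=C5 v3=E5 downbeat M3
bar 2: v0=E4 v1=E5 v2=G5 v3=B5 downbeat P5
bar 3: v0=E4 v1=F5 v2=E5 v3=D5 downbeat m7
bar 4: v0=E4 v1=G4 v2=D5 v3=F5 downbeat m2
bar 5: v0=E4 v1=B4 v2=E5 v3=F5 downbeat m2
bar 6: v0=B3 v1=G4 v2=B4 v3=D5 downbeat m3
bar 7: v0=A3 v1=A4 v2=C5 v3=E5 downbeat P5
  -> R5 @ bar 0 tick 0 v(0, 2): opens on m3
  -> R2 @ bar 2 tick 0 v(0, 1): C4/E4 M3 -> E4/E5 P8 similar
  -> R2 @ bar 2 tick 0 v(0, 3): C4/E5 M3 -> E4/B5 P5 similar
  -> R2 @ bar 2 tick 0 v(1, 3): E4/E5 P8 -> E5/B5 P5 similar
  -> R3 @ bar 3 tick 0 v(1, 2): F5 above E5
  -> R3 @ bar 3 tick 0 v(2, 3): E5 above D5
  -> R4 @ bar 3 tick 0 v(0, 1): E4/F5 m2 untreated
  -> R4 @ bar 3 tick 0 v(0, 3): E4/D5 m7 untreated
  -> R3 @ bar 3 tick 1 v(1, 2): F5 above E5
  -> R3 @ bar 3 tick 1 v(2, 3): E5 above D5
  -> R3 @ bar 3 tick 2 v(1, 2): F5 above E5
  -> R3 @ bar 3 tick 2 v(2, 3): E5 above D5
  -> R3 @ bar 3 tick 3 v(1, 2): F5 above E5
  -> R3 @ bar 3 tick 3 v(2, 3): E5 above D5
  -> R2 @ bar 4 tick 0 v(1, 2): F5/E5 m2 -> G4/D5 P5 similar
  -> R4 @ bar 4 tick 0 v(0, 2): E4/D5 m7 untreated
  -> R4 @ bar 4 tick 0 v(0, 3): E4/F5 m2 untreated
  -> R7 @ bar 4 tick 0 v(1,): F5->G4 leap 10st
  -> R1 @ bar 6 tick 0 v(0, 2): E4/E5 P8 -> B3/B4 P8 similar
  -> R2 @ bar 6 tick 0 v(1, 3): B4/F5 TT -> G4/D5 P5 similar
  -> R8 @ bar 6 tick 0 v(0, 2): penult P8 not 3rd/6th
  -> R1 @ bar 7 tick 0 v(1, 3): G4/D5 P5 -> A4/E5 P5 similar
  -> R6 @ bar 7 tick 3 v(0, 2): closes on m3

(0, 0, R5, (0, 2))
(2, 0, R2, (0, 1))
(2, 0, R2, (0, 3))
(2, 0, R2, (1, 3))
(3, 0, R3, (1, 2))
(3, 0, R3, (2, 3))
(3, 0, R4, (0, 1))
(3, 0, R4, (0, 3))
(3, 1, R3, (1, 2))
(3, 1, R3, (2, 3))
(3, 2, R3, (1, 2))
(3, 2, R3, (2, 3))
(3, 3, R3, (1, 2))
(3, 3, R3, (2, 3))
(4, 0, R2, (1, 2))
(4, 0, R4, (0, 2))
(4, 0, R4, (0, 3))
(4, 0, R7, (1,))
(6, 0, R1, (0, 2))
(6, 0, R2, (1, 3))
(6, 0, R8, (0, 2))
(7, 0, R1, (1, 3))
(7, 3, R6, (0, 2))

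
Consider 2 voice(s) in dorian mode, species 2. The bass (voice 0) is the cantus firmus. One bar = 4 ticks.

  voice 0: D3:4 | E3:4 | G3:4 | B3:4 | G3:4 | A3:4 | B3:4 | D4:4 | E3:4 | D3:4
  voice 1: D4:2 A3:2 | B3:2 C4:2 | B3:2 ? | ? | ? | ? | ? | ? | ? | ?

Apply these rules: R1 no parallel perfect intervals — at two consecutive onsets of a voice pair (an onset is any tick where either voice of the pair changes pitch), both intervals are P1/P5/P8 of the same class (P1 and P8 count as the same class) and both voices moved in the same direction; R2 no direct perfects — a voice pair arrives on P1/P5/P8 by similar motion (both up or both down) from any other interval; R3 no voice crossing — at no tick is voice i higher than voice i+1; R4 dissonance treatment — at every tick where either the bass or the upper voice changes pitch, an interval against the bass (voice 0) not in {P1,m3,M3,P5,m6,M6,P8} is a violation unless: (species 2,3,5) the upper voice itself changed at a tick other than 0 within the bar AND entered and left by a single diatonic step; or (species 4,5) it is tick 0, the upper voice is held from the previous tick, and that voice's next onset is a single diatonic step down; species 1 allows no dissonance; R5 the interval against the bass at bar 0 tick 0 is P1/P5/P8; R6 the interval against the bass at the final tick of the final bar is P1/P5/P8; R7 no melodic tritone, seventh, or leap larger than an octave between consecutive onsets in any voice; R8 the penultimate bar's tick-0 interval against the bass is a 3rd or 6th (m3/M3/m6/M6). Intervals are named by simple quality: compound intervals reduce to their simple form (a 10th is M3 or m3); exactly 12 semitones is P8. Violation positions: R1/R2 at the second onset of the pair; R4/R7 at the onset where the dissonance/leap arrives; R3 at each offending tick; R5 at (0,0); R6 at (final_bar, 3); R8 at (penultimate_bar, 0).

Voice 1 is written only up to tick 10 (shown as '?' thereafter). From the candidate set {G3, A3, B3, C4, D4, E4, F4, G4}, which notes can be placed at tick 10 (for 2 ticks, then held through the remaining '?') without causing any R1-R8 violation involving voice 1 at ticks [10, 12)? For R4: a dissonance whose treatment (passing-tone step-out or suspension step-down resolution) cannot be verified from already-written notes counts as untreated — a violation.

G3: legal
A3: violates R4
B3: legal
C4: violates R4
D4: legal
E4: legal
F4: violates R4,R7
G4: legal

{B3, D4, E4, G3, G4}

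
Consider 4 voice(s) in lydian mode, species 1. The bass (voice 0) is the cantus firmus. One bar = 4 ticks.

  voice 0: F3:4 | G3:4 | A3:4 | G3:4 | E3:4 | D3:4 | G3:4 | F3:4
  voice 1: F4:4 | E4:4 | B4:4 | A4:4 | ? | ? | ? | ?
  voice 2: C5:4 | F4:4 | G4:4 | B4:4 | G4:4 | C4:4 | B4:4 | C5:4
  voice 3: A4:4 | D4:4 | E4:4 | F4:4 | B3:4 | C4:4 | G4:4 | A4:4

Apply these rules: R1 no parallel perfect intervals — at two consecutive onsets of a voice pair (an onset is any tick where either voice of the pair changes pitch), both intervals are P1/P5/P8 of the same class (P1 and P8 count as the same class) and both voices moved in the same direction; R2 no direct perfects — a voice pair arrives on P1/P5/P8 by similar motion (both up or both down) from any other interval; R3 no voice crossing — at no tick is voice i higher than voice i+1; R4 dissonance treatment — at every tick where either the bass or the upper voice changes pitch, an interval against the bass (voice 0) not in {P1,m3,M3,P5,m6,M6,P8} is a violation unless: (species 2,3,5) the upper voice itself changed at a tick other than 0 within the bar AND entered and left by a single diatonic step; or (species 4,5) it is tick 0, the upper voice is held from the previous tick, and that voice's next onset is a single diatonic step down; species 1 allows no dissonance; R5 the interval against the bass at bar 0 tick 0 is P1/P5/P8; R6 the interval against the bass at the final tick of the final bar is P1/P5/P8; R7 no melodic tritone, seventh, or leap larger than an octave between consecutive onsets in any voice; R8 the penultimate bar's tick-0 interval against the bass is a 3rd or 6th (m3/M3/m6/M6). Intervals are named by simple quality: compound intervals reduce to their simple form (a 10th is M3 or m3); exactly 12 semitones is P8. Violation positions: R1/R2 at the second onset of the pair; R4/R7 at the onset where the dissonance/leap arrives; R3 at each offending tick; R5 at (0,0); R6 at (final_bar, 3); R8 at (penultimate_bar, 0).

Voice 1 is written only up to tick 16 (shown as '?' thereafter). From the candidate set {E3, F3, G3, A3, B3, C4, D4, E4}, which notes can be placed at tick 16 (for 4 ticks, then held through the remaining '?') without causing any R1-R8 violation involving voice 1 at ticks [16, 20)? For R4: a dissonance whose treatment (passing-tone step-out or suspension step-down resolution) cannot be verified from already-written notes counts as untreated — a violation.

{}

E3: violates R2,R7
F3: violates R4,R7
G3: violates R2,R7
A3: violates R4
B3: violates R2,R7
C4: violates R2
D4: violates R4
E4: violates R2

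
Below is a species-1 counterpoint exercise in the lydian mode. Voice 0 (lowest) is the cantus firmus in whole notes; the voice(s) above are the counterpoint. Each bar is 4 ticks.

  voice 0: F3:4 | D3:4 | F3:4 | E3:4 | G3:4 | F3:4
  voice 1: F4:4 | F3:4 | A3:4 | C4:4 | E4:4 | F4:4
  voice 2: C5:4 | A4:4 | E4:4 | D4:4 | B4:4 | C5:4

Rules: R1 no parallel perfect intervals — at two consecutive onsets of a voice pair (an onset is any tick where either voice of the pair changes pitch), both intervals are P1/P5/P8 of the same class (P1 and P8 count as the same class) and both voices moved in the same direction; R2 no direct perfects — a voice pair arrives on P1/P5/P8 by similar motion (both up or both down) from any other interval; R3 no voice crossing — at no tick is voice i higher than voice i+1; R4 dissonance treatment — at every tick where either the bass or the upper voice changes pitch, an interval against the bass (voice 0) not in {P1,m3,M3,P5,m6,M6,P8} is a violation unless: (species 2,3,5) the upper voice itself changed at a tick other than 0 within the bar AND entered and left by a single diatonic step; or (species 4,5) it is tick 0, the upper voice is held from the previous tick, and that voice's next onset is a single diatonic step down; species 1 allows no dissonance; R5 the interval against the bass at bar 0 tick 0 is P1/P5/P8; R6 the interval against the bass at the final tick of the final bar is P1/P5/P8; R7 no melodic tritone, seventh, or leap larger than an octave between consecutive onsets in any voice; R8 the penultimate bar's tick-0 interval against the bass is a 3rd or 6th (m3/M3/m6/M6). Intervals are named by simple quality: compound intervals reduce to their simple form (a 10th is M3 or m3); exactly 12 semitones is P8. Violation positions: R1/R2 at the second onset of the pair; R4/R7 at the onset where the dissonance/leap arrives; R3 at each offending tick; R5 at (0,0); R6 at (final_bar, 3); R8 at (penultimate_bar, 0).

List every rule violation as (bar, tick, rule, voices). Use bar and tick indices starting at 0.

(1, 0, R1, (0, 2))
(2, 0, R4, (0, 2))
(3, 0, R4, (0, 2))
(4, 0, R2, (1, 2))
(5, 0, R1, (1, 2))

bar 0: v0=F3 v1=F4 v2=C5 downbeat P5
bar 1: v0=D3 v1=F3 v2=A4 downbeat P5
bar 2: v0=F3 v1=A3 v2=E4 downbeat M7
bar 3: v0=E3 v1=C4 v2=D4 downbeat m7
bar 4: v0=G3 v1=E4 v2=B4 downbeat M3
bar 5: v0=F3 v1=F4 v2=C5 downbeat P5
  -> R1 @ bar 1 tick 0 v(0, 2): F3/C5 P5 -> D3/A4 P5 similar
  -> R4 @ bar 2 tick 0 v(0, 2): F3/E4 M7 untreated
  -> R4 @ bar 3 tick 0 v(0, 2): E3/D4 m7 untreated
  -> R2 @ bar 4 tick 0 v(1, 2): C4/D4 M2 -> E4/B4 P5 similar
  -> R1 @ bar 5 tick 0 v(1, 2): E4/B4 P5 -> F4/C5 P5 similar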